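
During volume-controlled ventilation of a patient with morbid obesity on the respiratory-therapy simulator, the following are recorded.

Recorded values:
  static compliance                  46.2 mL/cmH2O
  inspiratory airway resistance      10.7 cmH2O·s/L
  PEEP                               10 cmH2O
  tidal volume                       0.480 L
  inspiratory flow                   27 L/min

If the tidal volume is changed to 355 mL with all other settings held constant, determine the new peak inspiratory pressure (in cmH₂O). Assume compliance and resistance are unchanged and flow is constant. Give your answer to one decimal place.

Flow: 27 L/min ÷ 60 = 0.45 L/s.
PIP = Vt/C + R·V̇ + PEEP (constant-flow equation of motion).
Only the elastic term changes: ΔPIP = ΔVt / C = (355 − 480) / 46.2 = -2.706 cmH2O.
Original PIP = 480/46.2 + 10.7×0.45 + 10 = 25.205 cmH2O; new PIP = 25.205 + (-2.706) = 22.499 cmH2O.

22.5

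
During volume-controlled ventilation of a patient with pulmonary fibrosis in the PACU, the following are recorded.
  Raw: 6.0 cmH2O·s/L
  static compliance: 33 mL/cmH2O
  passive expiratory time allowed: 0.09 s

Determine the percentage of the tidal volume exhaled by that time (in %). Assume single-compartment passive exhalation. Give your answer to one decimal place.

τ = R × C = 6.0 × 33 mL/cmH2O = 6.0 × 0.033 L/cmH2O = 0.198 s.
Passive exhalation: V(t)/V₀ = e^(−t/τ) = e^(−0.09/0.198) = 0.6347.
Fraction exhaled = 1 − 0.6347 = 0.3653 → 36.53%.

36.5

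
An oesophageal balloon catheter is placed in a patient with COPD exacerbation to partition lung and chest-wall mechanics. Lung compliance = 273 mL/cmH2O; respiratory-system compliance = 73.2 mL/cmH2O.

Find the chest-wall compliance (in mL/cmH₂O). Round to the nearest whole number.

1/Ccw = 1/Crs − 1/CL.
1/Ccw = 1/73.2 − 1/273 = 0.009998.
Ccw = 100.02 mL/cmH2O.

100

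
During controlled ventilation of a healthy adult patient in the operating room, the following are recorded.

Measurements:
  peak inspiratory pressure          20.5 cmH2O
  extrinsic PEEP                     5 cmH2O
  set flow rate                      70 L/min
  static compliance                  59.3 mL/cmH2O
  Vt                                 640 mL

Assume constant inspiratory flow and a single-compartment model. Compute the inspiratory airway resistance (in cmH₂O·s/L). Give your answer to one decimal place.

4.0

Flow: 70 L/min ÷ 60 = 1.1667 L/s.
Equation of motion (constant flow): PIP = Vt/C + R·V̇ + PEEP.
R·V̇ = PIP − Vt/C − PEEP = 20.5 − 640/59.3 − 5 = 20.5 − 10.793 − 5 = 4.707 cmH2O.
R = 4.707 / 1.1667 = 4.034 cmH2O·s/L.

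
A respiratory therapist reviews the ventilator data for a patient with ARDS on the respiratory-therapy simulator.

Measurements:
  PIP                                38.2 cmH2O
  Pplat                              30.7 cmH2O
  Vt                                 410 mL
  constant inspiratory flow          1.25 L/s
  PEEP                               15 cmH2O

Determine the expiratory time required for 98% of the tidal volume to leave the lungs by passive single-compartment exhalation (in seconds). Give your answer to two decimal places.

0.61

R = (PIP − Pplat)/V̇ = (38.2 − 30.7) / 1.25 = 7.5/1.25 = 6.0 cmH2O·s/L.
C = Vt/(Pplat − PEEP) = 410.0 / (30.7 − 15) = 410.0/15.7 = 26.115 mL/cmH2O.
τ = R × C = 6.0 × 0.02612 L/cmH2O = 0.1567 s.
t = −τ·ln(1 − 0.98) = −0.1567·ln(0.02) = 0.613 s.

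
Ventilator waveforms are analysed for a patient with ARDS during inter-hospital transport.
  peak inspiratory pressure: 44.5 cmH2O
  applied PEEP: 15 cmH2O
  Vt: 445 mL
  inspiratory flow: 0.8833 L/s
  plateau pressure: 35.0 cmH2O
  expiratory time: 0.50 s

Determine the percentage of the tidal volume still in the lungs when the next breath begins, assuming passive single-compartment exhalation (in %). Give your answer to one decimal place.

12.4

R = (PIP − Pplat)/V̇ = (44.5 − 35.0) / 0.8833 = 9.5/0.8833 = 10.755 cmH2O·s/L.
C = Vt/(Pplat − PEEP) = 445.0 / (35.0 − 15) = 445.0/20.0 = 22.25 mL/cmH2O.
τ = R × C = 10.755 × 0.02225 L/cmH2O = 0.2393 s.
Fraction remaining at end-expiration = e^(−Te/τ) = e^(−0.50/0.2393) = 0.1238 → 12.38%.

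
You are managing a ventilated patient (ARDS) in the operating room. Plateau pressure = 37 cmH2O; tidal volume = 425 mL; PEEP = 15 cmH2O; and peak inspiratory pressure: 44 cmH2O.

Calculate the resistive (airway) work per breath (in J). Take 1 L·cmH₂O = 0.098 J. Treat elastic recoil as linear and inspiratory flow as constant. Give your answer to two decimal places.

0.29

With constant inspiratory flow the resistive pressure is constant at PIP − Pplat = 44 − 37 = 7.0 cmH2O, so resistive work = 7.0 × 0.425 = 2.975 L·cmH2O.
× 0.098 J/(L·cmH2O) → 0.2916 J.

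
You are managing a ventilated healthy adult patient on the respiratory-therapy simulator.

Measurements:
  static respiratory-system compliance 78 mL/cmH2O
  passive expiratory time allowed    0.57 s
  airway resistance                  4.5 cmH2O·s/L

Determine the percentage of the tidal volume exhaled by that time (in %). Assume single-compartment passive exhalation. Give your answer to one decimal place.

τ = R × C = 4.5 × 78 mL/cmH2O = 4.5 × 0.078 L/cmH2O = 0.351 s.
Passive exhalation: V(t)/V₀ = e^(−t/τ) = e^(−0.57/0.351) = 0.1971.
Fraction exhaled = 1 − 0.1971 = 0.8029 → 80.29%.

80.3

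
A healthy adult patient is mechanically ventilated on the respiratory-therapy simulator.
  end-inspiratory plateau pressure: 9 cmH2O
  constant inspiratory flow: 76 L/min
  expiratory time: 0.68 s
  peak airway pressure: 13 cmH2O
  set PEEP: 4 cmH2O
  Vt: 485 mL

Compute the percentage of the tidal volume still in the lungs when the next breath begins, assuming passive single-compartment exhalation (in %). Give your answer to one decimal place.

10.9

Flow: 76 L/min ÷ 60 = 1.2667 L/s.
R = (PIP − Pplat)/V̇ = (13 − 9) / 1.2667 = 4.0/1.2667 = 3.158 cmH2O·s/L.
C = Vt/(Pplat − PEEP) = 485.0 / (9 − 4) = 485.0/5.0 = 97.0 mL/cmH2O.
τ = R × C = 3.158 × 0.097 L/cmH2O = 0.3063 s.
Fraction remaining at end-expiration = e^(−Te/τ) = e^(−0.68/0.3063) = 0.1086 → 10.86%.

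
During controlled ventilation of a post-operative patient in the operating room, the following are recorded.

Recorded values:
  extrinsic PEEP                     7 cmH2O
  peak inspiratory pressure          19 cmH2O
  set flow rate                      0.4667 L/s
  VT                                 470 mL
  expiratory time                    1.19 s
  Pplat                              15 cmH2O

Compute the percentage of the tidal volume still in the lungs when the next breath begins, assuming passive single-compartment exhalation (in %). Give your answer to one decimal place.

9.4

R = (PIP − Pplat)/V̇ = (19 − 15) / 0.4667 = 4.0/0.4667 = 8.571 cmH2O·s/L.
C = Vt/(Pplat − PEEP) = 470.0 / (15 − 7) = 470.0/8.0 = 58.75 mL/cmH2O.
τ = R × C = 8.571 × 0.05875 L/cmH2O = 0.5035 s.
Fraction remaining at end-expiration = e^(−Te/τ) = e^(−1.19/0.5035) = 0.09409 → 9.409%.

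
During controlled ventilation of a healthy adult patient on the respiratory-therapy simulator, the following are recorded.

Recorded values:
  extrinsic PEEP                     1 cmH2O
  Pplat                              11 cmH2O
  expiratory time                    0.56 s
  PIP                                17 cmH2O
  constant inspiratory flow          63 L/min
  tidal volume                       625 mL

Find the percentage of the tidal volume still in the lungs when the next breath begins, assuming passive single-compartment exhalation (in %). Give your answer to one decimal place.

20.8

Flow: 63 L/min ÷ 60 = 1.05 L/s.
R = (PIP − Pplat)/V̇ = (17 − 11) / 1.05 = 6.0/1.05 = 5.714 cmH2O·s/L.
C = Vt/(Pplat − PEEP) = 625.0 / (11 − 1) = 625.0/10.0 = 62.5 mL/cmH2O.
τ = R × C = 5.714 × 0.0625 L/cmH2O = 0.3571 s.
Fraction remaining at end-expiration = e^(−Te/τ) = e^(−0.56/0.3571) = 0.2084 → 20.84%.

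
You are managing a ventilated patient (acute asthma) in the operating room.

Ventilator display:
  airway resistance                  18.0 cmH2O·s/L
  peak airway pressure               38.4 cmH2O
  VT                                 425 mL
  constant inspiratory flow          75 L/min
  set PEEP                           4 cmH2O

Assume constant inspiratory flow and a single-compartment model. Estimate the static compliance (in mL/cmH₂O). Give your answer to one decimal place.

Flow: 75 L/min ÷ 60 = 1.25 L/s.
Equation of motion (constant flow): PIP = Vt/C + R·V̇ + PEEP.
Vt/C = PIP − R·V̇ − PEEP = 38.4 − 18.0×1.25 − 4 = 38.4 − 22.5 − 4 = 11.9 cmH2O.
C = Vt / 11.9 = 425 / 11.9 = 35.714 mL/cmH2O.

35.7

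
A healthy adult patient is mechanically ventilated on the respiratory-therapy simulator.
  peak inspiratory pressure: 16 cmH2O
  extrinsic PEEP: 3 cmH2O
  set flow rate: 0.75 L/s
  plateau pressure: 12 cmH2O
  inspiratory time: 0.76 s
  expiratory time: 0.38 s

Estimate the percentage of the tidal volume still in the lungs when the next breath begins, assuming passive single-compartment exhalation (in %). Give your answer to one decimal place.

Vt = flow × Ti = 0.75 L/s × 0.76 s × 1000 mL/L = 570.0 mL.
R = (PIP − Pplat)/V̇ = (16 − 12) / 0.75 = 4.0/0.75 = 5.333 cmH2O·s/L.
C = Vt/(Pplat − PEEP) = 570.0 / (12 − 3) = 570.0/9.0 = 63.333 mL/cmH2O.
τ = R × C = 5.333 × 0.06333 L/cmH2O = 0.3377 s.
Fraction remaining at end-expiration = e^(−Te/τ) = e^(−0.38/0.3377) = 0.3246 → 32.46%.

32.5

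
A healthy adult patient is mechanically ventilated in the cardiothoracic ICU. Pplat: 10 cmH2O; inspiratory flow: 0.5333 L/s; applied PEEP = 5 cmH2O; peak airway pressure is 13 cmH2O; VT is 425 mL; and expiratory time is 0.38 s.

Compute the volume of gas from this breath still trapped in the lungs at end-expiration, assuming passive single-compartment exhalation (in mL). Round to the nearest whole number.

R = (PIP − Pplat)/V̇ = (13 − 10) / 0.5333 = 3.0/0.5333 = 5.625 cmH2O·s/L.
C = Vt/(Pplat − PEEP) = 425.0 / (10 − 5) = 425.0/5.0 = 85.0 mL/cmH2O.
τ = R × C = 5.625 × 0.085 L/cmH2O = 0.4781 s.
Fraction remaining = e^(−Te/τ) = e^(−0.38/0.4781) = 0.4517.
Trapped volume = 425.0 × 0.4517 = 191.97 mL.

192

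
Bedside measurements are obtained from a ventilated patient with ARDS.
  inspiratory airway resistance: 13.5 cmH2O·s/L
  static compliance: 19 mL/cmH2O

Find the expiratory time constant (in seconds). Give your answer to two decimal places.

τ = R × C = 13.5 × 19 mL/cmH2O = 13.5 × 0.019 L/cmH2O = 0.2565 s.

0.26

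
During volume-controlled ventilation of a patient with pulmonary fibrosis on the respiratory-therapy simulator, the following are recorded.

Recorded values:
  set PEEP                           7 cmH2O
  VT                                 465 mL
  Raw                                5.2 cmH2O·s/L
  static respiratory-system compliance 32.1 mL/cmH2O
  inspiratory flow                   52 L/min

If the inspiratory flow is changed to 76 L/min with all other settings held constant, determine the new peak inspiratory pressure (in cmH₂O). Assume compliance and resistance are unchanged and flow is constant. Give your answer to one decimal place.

28.1

Flow: 52 L/min ÷ 60 = 0.8667 L/s.
New flow: 76 L/min ÷ 60 = 1.2667 L/s.
PIP = Vt/C + R·V̇ + PEEP (constant-flow equation of motion).
Only the resistive term changes: ΔPIP = R × ΔV̇ = 5.2 × (1.2667 − 0.8667) = 5.2 × 0.4 = 2.08 cmH2O.
Original PIP = 465/32.1 + 5.2×0.8667 + 7 = 25.993 cmH2O; new PIP = 25.993 + (2.08) = 28.073 cmH2O.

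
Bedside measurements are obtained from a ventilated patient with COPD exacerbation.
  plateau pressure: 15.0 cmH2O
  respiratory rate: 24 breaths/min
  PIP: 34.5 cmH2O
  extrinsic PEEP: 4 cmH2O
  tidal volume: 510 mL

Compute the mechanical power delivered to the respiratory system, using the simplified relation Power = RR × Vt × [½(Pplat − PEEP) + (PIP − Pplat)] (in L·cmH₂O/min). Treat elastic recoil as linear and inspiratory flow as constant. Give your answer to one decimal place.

306.0

Per-breath work = Vt × [½(Pplat−PEEP) + (PIP−Pplat)] = 0.510 × [0.5×11.0 + 19.5] = 0.510 × 25.0 = 12.75 L·cmH2O.
Power = 24 × 12.75 = 306.0 L·cmH2O/min.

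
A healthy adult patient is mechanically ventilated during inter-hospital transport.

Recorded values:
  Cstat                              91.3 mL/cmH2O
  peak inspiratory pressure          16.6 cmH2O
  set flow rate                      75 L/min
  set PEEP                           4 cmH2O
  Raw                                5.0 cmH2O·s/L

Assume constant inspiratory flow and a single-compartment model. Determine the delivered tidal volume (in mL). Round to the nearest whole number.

580

Flow: 75 L/min ÷ 60 = 1.25 L/s.
Equation of motion (constant flow): PIP = Vt/C + R·V̇ + PEEP.
Vt/C = PIP − R·V̇ − PEEP = 16.6 − 6.25 − 4 = 6.35 cmH2O.
Vt = C × 6.35 = 91.3 × 6.35 = 579.76 mL.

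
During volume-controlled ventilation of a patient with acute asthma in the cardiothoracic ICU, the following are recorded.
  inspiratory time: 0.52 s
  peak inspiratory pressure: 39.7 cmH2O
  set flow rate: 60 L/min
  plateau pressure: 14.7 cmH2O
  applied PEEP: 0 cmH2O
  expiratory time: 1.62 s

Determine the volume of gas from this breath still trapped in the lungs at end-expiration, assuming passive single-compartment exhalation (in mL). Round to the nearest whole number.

Flow: 60 L/min ÷ 60 = 1 L/s.
Vt = flow × Ti = 1 L/s × 0.52 s × 1000 mL/L = 520.0 mL.
R = (PIP − Pplat)/V̇ = (39.7 − 14.7) / 1 = 25.0/1 = 25.0 cmH2O·s/L.
C = Vt/(Pplat − PEEP) = 520.0 / (14.7 − 0) = 520.0/14.7 = 35.374 mL/cmH2O.
τ = R × C = 25.0 × 0.03537 L/cmH2O = 0.8843 s.
Fraction remaining = e^(−Te/τ) = e^(−1.62/0.8843) = 0.1601.
Trapped volume = 520.0 × 0.1601 = 83.252 mL.

83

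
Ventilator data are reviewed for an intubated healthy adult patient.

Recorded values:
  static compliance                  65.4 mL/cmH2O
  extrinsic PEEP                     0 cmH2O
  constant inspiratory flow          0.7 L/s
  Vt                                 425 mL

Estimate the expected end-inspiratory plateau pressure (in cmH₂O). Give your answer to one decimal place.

6.5

Pplat = PEEP + Vt / Cstat = 0 + 425 / 65.4 = 0 + 6.498 = 6.498 cmH2O.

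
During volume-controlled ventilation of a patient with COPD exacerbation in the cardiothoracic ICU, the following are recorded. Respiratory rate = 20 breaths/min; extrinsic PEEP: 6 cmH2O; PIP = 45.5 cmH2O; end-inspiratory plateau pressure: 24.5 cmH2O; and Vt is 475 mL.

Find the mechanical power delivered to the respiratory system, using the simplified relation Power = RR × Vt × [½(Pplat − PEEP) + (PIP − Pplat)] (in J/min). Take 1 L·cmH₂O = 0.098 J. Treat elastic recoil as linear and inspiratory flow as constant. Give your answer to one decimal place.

28.2

Per-breath work = Vt × [½(Pplat−PEEP) + (PIP−Pplat)] = 0.475 × [0.5×18.5 + 21.0] = 0.475 × 30.25 = 14.369 L·cmH2O.
Power = 20 × 14.369 = 287.38 L·cmH2O/min.
× 0.098 J/(L·cmH2O) → 28.163 J/min.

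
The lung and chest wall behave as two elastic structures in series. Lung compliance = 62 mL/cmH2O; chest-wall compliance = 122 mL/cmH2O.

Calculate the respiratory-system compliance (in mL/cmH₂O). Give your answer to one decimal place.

41.1

Lung and chest wall are elastances in series: 1/Crs = 1/CL + 1/Ccw.
1/Crs = 1/62 + 1/122 = 0.02433.
Crs = 41.102 mL/cmH2O.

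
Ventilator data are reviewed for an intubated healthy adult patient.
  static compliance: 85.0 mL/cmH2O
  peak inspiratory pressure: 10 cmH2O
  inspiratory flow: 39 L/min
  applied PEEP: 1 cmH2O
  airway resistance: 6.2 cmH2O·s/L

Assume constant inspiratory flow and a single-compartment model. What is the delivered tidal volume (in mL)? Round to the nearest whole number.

Flow: 39 L/min ÷ 60 = 0.65 L/s.
Equation of motion (constant flow): PIP = Vt/C + R·V̇ + PEEP.
Vt/C = PIP − R·V̇ − PEEP = 10 − 4.03 − 1 = 4.97 cmH2O.
Vt = C × 4.97 = 85.0 × 4.97 = 422.45 mL.

422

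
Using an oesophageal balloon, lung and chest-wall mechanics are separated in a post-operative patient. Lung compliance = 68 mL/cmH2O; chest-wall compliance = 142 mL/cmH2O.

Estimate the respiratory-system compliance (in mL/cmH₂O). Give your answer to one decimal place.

Lung and chest wall are elastances in series: 1/Crs = 1/CL + 1/Ccw.
1/Crs = 1/68 + 1/142 = 0.02175.
Crs = 45.977 mL/cmH2O.

46.0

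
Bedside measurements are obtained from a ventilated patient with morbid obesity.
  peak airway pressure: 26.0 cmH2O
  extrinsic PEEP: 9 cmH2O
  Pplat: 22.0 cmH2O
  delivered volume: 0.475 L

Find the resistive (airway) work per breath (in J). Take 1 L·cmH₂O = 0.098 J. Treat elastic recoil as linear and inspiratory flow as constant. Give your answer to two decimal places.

0.19

With constant inspiratory flow the resistive pressure is constant at PIP − Pplat = 26.0 − 22.0 = 4.0 cmH2O, so resistive work = 4.0 × 0.475 = 1.9 L·cmH2O.
× 0.098 J/(L·cmH2O) → 0.1862 J.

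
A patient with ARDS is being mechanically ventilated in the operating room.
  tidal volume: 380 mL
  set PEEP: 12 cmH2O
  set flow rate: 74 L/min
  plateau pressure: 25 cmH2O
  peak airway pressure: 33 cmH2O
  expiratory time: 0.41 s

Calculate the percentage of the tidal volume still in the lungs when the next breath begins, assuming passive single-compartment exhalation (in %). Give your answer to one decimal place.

Flow: 74 L/min ÷ 60 = 1.2333 L/s.
R = (PIP − Pplat)/V̇ = (33 − 25) / 1.2333 = 8.0/1.2333 = 6.487 cmH2O·s/L.
C = Vt/(Pplat − PEEP) = 380.0 / (25 − 12) = 380.0/13.0 = 29.231 mL/cmH2O.
τ = R × C = 6.487 × 0.02923 L/cmH2O = 0.1896 s.
Fraction remaining at end-expiration = e^(−Te/τ) = e^(−0.41/0.1896) = 0.115 → 11.5%.

11.5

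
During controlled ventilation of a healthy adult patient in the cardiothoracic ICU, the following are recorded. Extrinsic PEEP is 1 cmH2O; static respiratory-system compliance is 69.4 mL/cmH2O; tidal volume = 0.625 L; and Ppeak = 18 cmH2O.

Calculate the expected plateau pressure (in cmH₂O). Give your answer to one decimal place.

10.0

Pplat = PEEP + Vt / Cstat = 1 + 625 / 69.4 = 1 + 9.006 = 10.006 cmH2O.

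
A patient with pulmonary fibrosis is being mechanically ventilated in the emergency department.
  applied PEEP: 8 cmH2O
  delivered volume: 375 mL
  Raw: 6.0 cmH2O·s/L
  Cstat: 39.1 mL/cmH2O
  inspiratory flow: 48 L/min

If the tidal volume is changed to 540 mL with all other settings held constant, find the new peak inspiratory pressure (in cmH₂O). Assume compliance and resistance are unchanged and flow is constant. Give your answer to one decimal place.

26.6

Flow: 48 L/min ÷ 60 = 0.8 L/s.
PIP = Vt/C + R·V̇ + PEEP (constant-flow equation of motion).
Only the elastic term changes: ΔPIP = ΔVt / C = (540 − 375) / 39.1 = 4.22 cmH2O.
Original PIP = 375/39.1 + 6.0×0.8 + 8 = 22.391 cmH2O; new PIP = 22.391 + (4.22) = 26.611 cmH2O.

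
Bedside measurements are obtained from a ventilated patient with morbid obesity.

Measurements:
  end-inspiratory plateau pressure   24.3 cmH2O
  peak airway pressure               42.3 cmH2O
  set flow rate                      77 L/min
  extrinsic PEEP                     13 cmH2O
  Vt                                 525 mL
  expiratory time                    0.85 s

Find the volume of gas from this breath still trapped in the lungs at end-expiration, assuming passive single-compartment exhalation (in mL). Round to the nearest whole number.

142

Flow: 77 L/min ÷ 60 = 1.2833 L/s.
R = (PIP − Pplat)/V̇ = (42.3 − 24.3) / 1.2833 = 18.0/1.2833 = 14.026 cmH2O·s/L.
C = Vt/(Pplat − PEEP) = 525.0 / (24.3 − 13) = 525.0/11.3 = 46.46 mL/cmH2O.
τ = R × C = 14.026 × 0.04646 L/cmH2O = 0.6516 s.
Fraction remaining = e^(−Te/τ) = e^(−0.85/0.6516) = 0.2713.
Trapped volume = 525.0 × 0.2713 = 142.43 mL.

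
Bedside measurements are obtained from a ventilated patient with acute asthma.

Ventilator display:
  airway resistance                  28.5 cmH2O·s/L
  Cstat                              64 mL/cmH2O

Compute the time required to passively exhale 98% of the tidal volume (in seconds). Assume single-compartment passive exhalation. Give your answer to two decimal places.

τ = R × C = 28.5 × 64 mL/cmH2O = 28.5 × 0.064 L/cmH2O = 1.824 s.
Exhaled fraction f = 1 − e^(−t/τ) → t = −τ·ln(1 − f) = −1.824·ln(0.02) = 7.136 s.

7.14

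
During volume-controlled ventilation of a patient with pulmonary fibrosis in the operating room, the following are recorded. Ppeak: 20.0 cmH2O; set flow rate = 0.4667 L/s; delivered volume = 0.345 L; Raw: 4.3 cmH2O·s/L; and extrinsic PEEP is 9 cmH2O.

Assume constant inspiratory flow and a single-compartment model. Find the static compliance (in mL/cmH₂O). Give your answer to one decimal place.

38.4

Equation of motion (constant flow): PIP = Vt/C + R·V̇ + PEEP.
Vt/C = PIP − R·V̇ − PEEP = 20.0 − 4.3×0.4667 − 9 = 20.0 − 2.007 − 9 = 8.993 cmH2O.
C = Vt / 8.993 = 345 / 8.993 = 38.363 mL/cmH2O.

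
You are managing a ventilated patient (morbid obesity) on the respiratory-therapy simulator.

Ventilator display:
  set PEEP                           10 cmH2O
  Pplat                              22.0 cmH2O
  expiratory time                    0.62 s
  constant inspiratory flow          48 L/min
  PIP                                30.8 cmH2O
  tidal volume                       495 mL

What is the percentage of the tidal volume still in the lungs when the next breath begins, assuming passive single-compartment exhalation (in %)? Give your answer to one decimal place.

25.5

Flow: 48 L/min ÷ 60 = 0.8 L/s.
R = (PIP − Pplat)/V̇ = (30.8 − 22.0) / 0.8 = 8.8/0.8 = 11.0 cmH2O·s/L.
C = Vt/(Pplat − PEEP) = 495.0 / (22.0 − 10) = 495.0/12.0 = 41.25 mL/cmH2O.
τ = R × C = 11.0 × 0.04125 L/cmH2O = 0.4538 s.
Fraction remaining at end-expiration = e^(−Te/τ) = e^(−0.62/0.4538) = 0.2551 → 25.51%.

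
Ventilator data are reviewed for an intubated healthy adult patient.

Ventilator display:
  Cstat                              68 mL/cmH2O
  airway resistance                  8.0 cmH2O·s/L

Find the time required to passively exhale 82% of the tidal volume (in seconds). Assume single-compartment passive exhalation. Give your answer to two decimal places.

0.93

τ = R × C = 8.0 × 68 mL/cmH2O = 8.0 × 0.068 L/cmH2O = 0.544 s.
Exhaled fraction f = 1 − e^(−t/τ) → t = −τ·ln(1 − f) = −0.544·ln(0.18) = 0.9329 s.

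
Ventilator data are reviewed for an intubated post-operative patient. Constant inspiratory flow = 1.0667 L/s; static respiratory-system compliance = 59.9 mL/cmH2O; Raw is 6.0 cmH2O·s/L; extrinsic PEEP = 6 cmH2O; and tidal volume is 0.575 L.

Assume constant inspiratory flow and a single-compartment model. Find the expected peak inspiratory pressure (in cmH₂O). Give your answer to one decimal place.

Equation of motion (constant flow): PIP = Vt/C + R·V̇ + PEEP.
PIP = 575/59.9 + 6.0×1.0667 + 6 = 9.599 + 6.4 + 6 = 21.999 cmH2O.

22.0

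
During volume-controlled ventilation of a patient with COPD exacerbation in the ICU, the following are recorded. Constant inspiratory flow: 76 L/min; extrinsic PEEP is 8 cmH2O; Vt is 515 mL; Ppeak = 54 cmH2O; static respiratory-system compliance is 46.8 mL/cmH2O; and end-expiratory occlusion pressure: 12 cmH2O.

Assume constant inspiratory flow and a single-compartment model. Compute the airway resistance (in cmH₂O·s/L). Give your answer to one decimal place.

Flow: 76 L/min ÷ 60 = 1.2667 L/s.
Total PEEP = 12 cmH2O (set 8 + intrinsic 4); this is the baseline alveolar pressure.
Equation of motion (constant flow): PIP = Vt/C + R·V̇ + PEEP.
R·V̇ = PIP − Vt/C − PEEP = 54 − 515/46.8 − 12 = 54 − 11.004 − 12 = 30.996 cmH2O.
R = 30.996 / 1.2667 = 24.47 cmH2O·s/L.

24.5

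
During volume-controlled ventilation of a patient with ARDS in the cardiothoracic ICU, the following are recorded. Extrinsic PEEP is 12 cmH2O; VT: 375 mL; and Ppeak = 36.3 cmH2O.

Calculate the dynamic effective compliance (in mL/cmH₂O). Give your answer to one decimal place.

15.4

Dynamic compliance = Vt / (PIP − PEEP) = 375 / (36.3 − 12) = 375 / 24.3 = 15.432 mL/cmH2O.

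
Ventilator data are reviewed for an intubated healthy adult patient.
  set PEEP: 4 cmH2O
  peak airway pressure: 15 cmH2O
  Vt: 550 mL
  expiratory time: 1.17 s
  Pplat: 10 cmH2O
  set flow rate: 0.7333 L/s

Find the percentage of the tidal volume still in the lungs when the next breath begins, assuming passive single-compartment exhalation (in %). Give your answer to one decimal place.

R = (PIP − Pplat)/V̇ = (15 − 10) / 0.7333 = 5.0/0.7333 = 6.818 cmH2O·s/L.
C = Vt/(Pplat − PEEP) = 550.0 / (10 − 4) = 550.0/6.0 = 91.667 mL/cmH2O.
τ = R × C = 6.818 × 0.09167 L/cmH2O = 0.625 s.
Fraction remaining at end-expiration = e^(−Te/τ) = e^(−1.17/0.625) = 0.1538 → 15.38%.

15.4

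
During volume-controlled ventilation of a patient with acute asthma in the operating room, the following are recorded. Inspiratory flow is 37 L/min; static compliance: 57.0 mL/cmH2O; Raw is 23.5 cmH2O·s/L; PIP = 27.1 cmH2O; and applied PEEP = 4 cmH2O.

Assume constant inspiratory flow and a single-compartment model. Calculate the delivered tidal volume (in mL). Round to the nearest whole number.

491

Flow: 37 L/min ÷ 60 = 0.6167 L/s.
Equation of motion (constant flow): PIP = Vt/C + R·V̇ + PEEP.
Vt/C = PIP − R·V̇ − PEEP = 27.1 − 14.492 − 4 = 8.608 cmH2O.
Vt = C × 8.608 = 57.0 × 8.608 = 490.66 mL.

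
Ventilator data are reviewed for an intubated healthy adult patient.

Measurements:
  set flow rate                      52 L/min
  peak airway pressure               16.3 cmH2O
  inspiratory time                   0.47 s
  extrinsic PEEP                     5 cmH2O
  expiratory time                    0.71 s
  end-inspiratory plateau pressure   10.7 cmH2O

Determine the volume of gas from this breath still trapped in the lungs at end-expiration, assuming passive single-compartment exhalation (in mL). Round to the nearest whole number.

88

Flow: 52 L/min ÷ 60 = 0.8667 L/s.
Vt = flow × Ti = 0.8667 L/s × 0.47 s × 1000 mL/L = 407.35 mL.
R = (PIP − Pplat)/V̇ = (16.3 − 10.7) / 0.8667 = 5.6/0.8667 = 6.461 cmH2O·s/L.
C = Vt/(Pplat − PEEP) = 407.35 / (10.7 − 5) = 407.35/5.7 = 71.465 mL/cmH2O.
τ = R × C = 6.461 × 0.07147 L/cmH2O = 0.4618 s.
Fraction remaining = e^(−Te/τ) = e^(−0.71/0.4618) = 0.2149.
Trapped volume = 407.35 × 0.2149 = 87.54 mL.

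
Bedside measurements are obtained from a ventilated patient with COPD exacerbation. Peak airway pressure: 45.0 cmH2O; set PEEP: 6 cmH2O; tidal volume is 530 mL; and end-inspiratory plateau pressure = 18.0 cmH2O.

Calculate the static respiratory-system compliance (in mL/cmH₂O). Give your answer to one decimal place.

44.2

Cstat = Vt / (Pplat − PEEP) = 530 / (18.0 − 6) = 530 / 12.0 = 44.167 mL/cmH2O.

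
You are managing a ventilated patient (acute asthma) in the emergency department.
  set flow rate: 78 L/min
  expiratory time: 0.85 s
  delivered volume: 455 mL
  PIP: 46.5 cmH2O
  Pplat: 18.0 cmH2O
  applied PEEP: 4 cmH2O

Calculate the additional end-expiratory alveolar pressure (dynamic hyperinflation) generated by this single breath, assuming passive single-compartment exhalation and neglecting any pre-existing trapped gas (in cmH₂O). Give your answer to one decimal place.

4.2

Flow: 78 L/min ÷ 60 = 1.3 L/s.
R = (PIP − Pplat)/V̇ = (46.5 − 18.0) / 1.3 = 28.5/1.3 = 21.923 cmH2O·s/L.
C = Vt/(Pplat − PEEP) = 455.0 / (18.0 − 4) = 455.0/14.0 = 32.5 mL/cmH2O.
τ = R × C = 21.923 × 0.0325 L/cmH2O = 0.7125 s.
Fraction remaining = e^(−Te/τ) = e^(−0.85/0.7125) = 0.3033; trapped volume = 455.0 × 0.3033 = 138.0 mL.
Additional alveolar pressure from trapping ≈ V_trapped / C = 138.0 / 32.5 = 4.246 cmH2O.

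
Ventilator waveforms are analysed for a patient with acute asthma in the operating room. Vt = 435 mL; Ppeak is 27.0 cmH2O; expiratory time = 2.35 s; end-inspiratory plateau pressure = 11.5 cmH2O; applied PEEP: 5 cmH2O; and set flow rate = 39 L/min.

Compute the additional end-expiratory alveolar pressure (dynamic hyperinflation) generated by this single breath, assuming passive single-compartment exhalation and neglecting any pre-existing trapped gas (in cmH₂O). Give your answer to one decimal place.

1.5

Flow: 39 L/min ÷ 60 = 0.65 L/s.
R = (PIP − Pplat)/V̇ = (27.0 − 11.5) / 0.65 = 15.5/0.65 = 23.846 cmH2O·s/L.
C = Vt/(Pplat − PEEP) = 435.0 / (11.5 − 5) = 435.0/6.5 = 66.923 mL/cmH2O.
τ = R × C = 23.846 × 0.06692 L/cmH2O = 1.596 s.
Fraction remaining = e^(−Te/τ) = e^(−2.35/1.596) = 0.2294; trapped volume = 435.0 × 0.2294 = 99.789 mL.
Additional alveolar pressure from trapping ≈ V_trapped / C = 99.789 / 66.923 = 1.491 cmH2O.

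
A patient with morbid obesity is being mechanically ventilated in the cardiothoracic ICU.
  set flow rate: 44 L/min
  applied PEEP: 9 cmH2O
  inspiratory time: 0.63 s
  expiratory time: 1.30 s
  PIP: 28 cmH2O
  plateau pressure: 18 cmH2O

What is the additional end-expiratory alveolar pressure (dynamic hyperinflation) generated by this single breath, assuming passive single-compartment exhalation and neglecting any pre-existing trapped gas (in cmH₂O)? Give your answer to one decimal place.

Flow: 44 L/min ÷ 60 = 0.7333 L/s.
Vt = flow × Ti = 0.7333 L/s × 0.63 s × 1000 mL/L = 461.98 mL.
R = (PIP − Pplat)/V̇ = (28 − 18) / 0.7333 = 10.0/0.7333 = 13.637 cmH2O·s/L.
C = Vt/(Pplat − PEEP) = 461.98 / (18 − 9) = 461.98/9.0 = 51.331 mL/cmH2O.
τ = R × C = 13.637 × 0.05133 L/cmH2O = 0.7 s.
Fraction remaining = e^(−Te/τ) = e^(−1.30/0.7) = 0.1561; trapped volume = 461.98 × 0.1561 = 72.115 mL.
Additional alveolar pressure from trapping ≈ V_trapped / C = 72.115 / 51.331 = 1.405 cmH2O.

1.4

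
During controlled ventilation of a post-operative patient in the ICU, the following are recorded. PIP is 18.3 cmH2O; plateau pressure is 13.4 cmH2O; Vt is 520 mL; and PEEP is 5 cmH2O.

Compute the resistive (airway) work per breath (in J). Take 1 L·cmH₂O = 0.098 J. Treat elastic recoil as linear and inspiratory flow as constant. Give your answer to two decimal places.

With constant inspiratory flow the resistive pressure is constant at PIP − Pplat = 18.3 − 13.4 = 4.9 cmH2O, so resistive work = 4.9 × 0.520 = 2.548 L·cmH2O.
× 0.098 J/(L·cmH2O) → 0.2497 J.

0.25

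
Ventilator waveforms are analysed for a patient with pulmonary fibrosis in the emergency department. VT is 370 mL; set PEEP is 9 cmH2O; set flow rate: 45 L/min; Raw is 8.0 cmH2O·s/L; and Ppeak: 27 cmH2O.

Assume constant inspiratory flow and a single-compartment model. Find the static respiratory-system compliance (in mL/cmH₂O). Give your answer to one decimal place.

30.8

Flow: 45 L/min ÷ 60 = 0.75 L/s.
Equation of motion (constant flow): PIP = Vt/C + R·V̇ + PEEP.
Vt/C = PIP − R·V̇ − PEEP = 27 − 8.0×0.75 − 9 = 27 − 6.0 − 9 = 12.0 cmH2O.
C = Vt / 12.0 = 370 / 12.0 = 30.833 mL/cmH2O.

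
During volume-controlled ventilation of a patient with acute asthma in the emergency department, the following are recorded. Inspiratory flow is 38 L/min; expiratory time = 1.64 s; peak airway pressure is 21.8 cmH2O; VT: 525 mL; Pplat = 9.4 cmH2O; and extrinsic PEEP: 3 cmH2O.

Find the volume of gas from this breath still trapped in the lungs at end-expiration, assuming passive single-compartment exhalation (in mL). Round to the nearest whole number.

Flow: 38 L/min ÷ 60 = 0.6333 L/s.
R = (PIP − Pplat)/V̇ = (21.8 − 9.4) / 0.6333 = 12.4/0.6333 = 19.58 cmH2O·s/L.
C = Vt/(Pplat − PEEP) = 525.0 / (9.4 − 3) = 525.0/6.4 = 82.031 mL/cmH2O.
τ = R × C = 19.58 × 0.08203 L/cmH2O = 1.606 s.
Fraction remaining = e^(−Te/τ) = e^(−1.64/1.606) = 0.3602.
Trapped volume = 525.0 × 0.3602 = 189.11 mL.

189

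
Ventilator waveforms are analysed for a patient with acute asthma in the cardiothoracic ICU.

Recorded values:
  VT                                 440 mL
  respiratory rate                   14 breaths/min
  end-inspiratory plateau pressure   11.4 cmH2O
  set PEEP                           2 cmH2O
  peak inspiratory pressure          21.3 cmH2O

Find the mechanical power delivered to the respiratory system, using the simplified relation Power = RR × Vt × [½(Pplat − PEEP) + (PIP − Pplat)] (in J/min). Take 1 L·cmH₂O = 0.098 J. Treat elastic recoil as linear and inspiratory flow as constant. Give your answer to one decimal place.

8.8

Per-breath work = Vt × [½(Pplat−PEEP) + (PIP−Pplat)] = 0.440 × [0.5×9.4 + 9.9] = 0.440 × 14.6 = 6.424 L·cmH2O.
Power = 14 × 6.424 = 89.936 L·cmH2O/min.
× 0.098 J/(L·cmH2O) → 8.814 J/min.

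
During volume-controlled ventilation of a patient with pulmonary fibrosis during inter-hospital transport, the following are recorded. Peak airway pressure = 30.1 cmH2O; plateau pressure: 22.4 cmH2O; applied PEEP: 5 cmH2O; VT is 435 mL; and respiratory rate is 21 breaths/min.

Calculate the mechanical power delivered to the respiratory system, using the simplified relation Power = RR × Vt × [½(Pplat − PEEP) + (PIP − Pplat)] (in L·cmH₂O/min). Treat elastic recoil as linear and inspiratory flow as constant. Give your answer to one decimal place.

149.8

Per-breath work = Vt × [½(Pplat−PEEP) + (PIP−Pplat)] = 0.435 × [0.5×17.4 + 7.7] = 0.435 × 16.4 = 7.134 L·cmH2O.
Power = 21 × 7.134 = 149.81 L·cmH2O/min.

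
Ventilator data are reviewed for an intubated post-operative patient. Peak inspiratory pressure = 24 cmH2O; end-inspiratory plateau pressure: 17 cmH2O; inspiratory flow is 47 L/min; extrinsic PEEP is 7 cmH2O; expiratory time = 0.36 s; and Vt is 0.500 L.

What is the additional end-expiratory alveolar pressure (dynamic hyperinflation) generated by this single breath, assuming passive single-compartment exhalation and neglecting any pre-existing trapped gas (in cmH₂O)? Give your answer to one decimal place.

Flow: 47 L/min ÷ 60 = 0.7833 L/s.
R = (PIP − Pplat)/V̇ = (24 − 17) / 0.7833 = 7.0/0.7833 = 8.937 cmH2O·s/L.
C = Vt/(Pplat − PEEP) = 500.0 / (17 − 7) = 500.0/10.0 = 50.0 mL/cmH2O.
τ = R × C = 8.937 × 0.05 L/cmH2O = 0.4469 s.
Fraction remaining = e^(−Te/τ) = e^(−0.36/0.4469) = 0.4468; trapped volume = 500.0 × 0.4468 = 223.4 mL.
Additional alveolar pressure from trapping ≈ V_trapped / C = 223.4 / 50.0 = 4.468 cmH2O.

4.5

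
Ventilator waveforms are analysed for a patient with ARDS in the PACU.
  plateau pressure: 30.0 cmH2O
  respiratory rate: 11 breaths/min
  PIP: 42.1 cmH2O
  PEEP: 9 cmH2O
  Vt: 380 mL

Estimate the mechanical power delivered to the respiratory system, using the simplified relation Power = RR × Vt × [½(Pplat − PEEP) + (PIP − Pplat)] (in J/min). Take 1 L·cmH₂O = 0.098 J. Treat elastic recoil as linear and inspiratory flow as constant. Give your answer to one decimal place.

Per-breath work = Vt × [½(Pplat−PEEP) + (PIP−Pplat)] = 0.380 × [0.5×21.0 + 12.1] = 0.380 × 22.6 = 8.588 L·cmH2O.
Power = 11 × 8.588 = 94.468 L·cmH2O/min.
× 0.098 J/(L·cmH2O) → 9.258 J/min.

9.3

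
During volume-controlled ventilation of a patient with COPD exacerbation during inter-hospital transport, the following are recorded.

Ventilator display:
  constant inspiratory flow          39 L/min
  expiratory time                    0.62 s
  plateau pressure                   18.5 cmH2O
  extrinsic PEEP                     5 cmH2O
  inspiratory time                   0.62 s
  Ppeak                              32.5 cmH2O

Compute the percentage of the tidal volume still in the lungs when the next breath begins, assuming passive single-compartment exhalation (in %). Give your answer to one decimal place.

Flow: 39 L/min ÷ 60 = 0.65 L/s.
Vt = flow × Ti = 0.65 L/s × 0.62 s × 1000 mL/L = 403.0 mL.
R = (PIP − Pplat)/V̇ = (32.5 − 18.5) / 0.65 = 14.0/0.65 = 21.538 cmH2O·s/L.
C = Vt/(Pplat − PEEP) = 403.0 / (18.5 − 5) = 403.0/13.5 = 29.852 mL/cmH2O.
τ = R × C = 21.538 × 0.02985 L/cmH2O = 0.6429 s.
Fraction remaining at end-expiration = e^(−Te/τ) = e^(−0.62/0.6429) = 0.3812 → 38.12%.

38.1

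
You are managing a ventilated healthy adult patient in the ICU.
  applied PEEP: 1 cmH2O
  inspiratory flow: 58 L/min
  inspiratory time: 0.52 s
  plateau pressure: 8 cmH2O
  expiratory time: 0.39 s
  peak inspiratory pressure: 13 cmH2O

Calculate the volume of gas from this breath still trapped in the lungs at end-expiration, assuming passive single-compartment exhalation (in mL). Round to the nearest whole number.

176

Flow: 58 L/min ÷ 60 = 0.9667 L/s.
Vt = flow × Ti = 0.9667 L/s × 0.52 s × 1000 mL/L = 502.68 mL.
R = (PIP − Pplat)/V̇ = (13 − 8) / 0.9667 = 5.0/0.9667 = 5.172 cmH2O·s/L.
C = Vt/(Pplat − PEEP) = 502.68 / (8 − 1) = 502.68/7.0 = 71.811 mL/cmH2O.
τ = R × C = 5.172 × 0.07181 L/cmH2O = 0.3714 s.
Fraction remaining = e^(−Te/τ) = e^(−0.39/0.3714) = 0.3499.
Trapped volume = 502.68 × 0.3499 = 175.89 mL.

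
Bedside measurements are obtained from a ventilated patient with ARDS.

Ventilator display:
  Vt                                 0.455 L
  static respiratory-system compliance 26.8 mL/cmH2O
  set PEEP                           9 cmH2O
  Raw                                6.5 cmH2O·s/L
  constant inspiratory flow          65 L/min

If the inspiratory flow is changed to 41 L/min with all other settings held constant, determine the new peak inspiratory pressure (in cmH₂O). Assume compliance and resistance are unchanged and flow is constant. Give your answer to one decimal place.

30.4

Flow: 65 L/min ÷ 60 = 1.0833 L/s.
New flow: 41 L/min ÷ 60 = 0.6833 L/s.
PIP = Vt/C + R·V̇ + PEEP (constant-flow equation of motion).
Only the resistive term changes: ΔPIP = R × ΔV̇ = 6.5 × (0.6833 − 1.0833) = 6.5 × -0.4 = -2.6 cmH2O.
Original PIP = 455/26.8 + 6.5×1.0833 + 9 = 33.019 cmH2O; new PIP = 33.019 + (-2.6) = 30.419 cmH2O.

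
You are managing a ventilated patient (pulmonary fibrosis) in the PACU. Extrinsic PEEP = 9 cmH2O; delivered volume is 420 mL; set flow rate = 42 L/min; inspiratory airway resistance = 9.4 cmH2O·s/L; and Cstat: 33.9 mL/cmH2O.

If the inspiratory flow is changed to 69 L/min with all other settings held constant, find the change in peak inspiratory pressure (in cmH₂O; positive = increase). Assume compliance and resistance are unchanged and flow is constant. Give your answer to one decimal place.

4.2

Flow: 42 L/min ÷ 60 = 0.7 L/s.
New flow: 69 L/min ÷ 60 = 1.15 L/s.
PIP = Vt/C + R·V̇ + PEEP (constant-flow equation of motion).
Only the resistive term changes: ΔPIP = R × ΔV̇ = 9.4 × (1.15 − 0.7) = 9.4 × 0.45 = 4.23 cmH2O.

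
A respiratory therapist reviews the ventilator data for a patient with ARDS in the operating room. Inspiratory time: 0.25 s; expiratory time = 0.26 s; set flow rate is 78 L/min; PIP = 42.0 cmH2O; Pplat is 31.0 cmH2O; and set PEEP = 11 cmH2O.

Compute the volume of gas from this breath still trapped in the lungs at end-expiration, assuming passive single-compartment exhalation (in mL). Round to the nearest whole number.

49

Flow: 78 L/min ÷ 60 = 1.3 L/s.
Vt = flow × Ti = 1.3 L/s × 0.25 s × 1000 mL/L = 325.0 mL.
R = (PIP − Pplat)/V̇ = (42.0 − 31.0) / 1.3 = 11.0/1.3 = 8.462 cmH2O·s/L.
C = Vt/(Pplat − PEEP) = 325.0 / (31.0 − 11) = 325.0/20.0 = 16.25 mL/cmH2O.
τ = R × C = 8.462 × 0.01625 L/cmH2O = 0.1375 s.
Fraction remaining = e^(−Te/τ) = e^(−0.26/0.1375) = 0.1509.
Trapped volume = 325.0 × 0.1509 = 49.043 mL.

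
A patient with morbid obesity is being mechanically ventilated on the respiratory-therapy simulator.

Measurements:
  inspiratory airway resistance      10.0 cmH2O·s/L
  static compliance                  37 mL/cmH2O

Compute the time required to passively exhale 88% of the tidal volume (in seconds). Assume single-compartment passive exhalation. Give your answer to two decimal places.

τ = R × C = 10.0 × 37 mL/cmH2O = 10.0 × 0.037 L/cmH2O = 0.37 s.
Exhaled fraction f = 1 − e^(−t/τ) → t = −τ·ln(1 − f) = −0.37·ln(0.12) = 0.7845 s.

0.78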